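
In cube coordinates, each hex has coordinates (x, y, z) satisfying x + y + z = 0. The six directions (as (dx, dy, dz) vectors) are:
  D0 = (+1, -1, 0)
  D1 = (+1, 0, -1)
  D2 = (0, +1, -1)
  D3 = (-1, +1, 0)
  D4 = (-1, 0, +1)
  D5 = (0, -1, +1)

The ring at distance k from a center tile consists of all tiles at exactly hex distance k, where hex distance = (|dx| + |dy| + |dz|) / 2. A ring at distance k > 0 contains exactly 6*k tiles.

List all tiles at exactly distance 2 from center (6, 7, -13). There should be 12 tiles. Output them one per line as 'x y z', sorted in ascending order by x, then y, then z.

Answer: 4 7 -11
4 8 -12
4 9 -13
5 6 -11
5 9 -14
6 5 -11
6 9 -15
7 5 -12
7 8 -15
8 5 -13
8 6 -14
8 7 -15

Derivation:
Walk ring at distance 2 from (6, 7, -13):
Start at center + D4*2 = (4, 7, -11)
  hex 0: (4, 7, -11)
  hex 1: (5, 6, -11)
  hex 2: (6, 5, -11)
  hex 3: (7, 5, -12)
  hex 4: (8, 5, -13)
  hex 5: (8, 6, -14)
  hex 6: (8, 7, -15)
  hex 7: (7, 8, -15)
  hex 8: (6, 9, -15)
  hex 9: (5, 9, -14)
  hex 10: (4, 9, -13)
  hex 11: (4, 8, -12)
Sorted: 12 hexes.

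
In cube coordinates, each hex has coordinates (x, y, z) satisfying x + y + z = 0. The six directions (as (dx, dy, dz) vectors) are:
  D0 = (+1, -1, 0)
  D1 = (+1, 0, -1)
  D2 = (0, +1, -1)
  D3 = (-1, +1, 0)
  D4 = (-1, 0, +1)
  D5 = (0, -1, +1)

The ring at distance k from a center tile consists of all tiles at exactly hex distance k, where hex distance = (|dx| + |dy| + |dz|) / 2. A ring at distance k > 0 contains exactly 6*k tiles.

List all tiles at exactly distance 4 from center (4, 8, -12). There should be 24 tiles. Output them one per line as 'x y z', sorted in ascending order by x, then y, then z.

Answer: 0 8 -8
0 9 -9
0 10 -10
0 11 -11
0 12 -12
1 7 -8
1 12 -13
2 6 -8
2 12 -14
3 5 -8
3 12 -15
4 4 -8
4 12 -16
5 4 -9
5 11 -16
6 4 -10
6 10 -16
7 4 -11
7 9 -16
8 4 -12
8 5 -13
8 6 -14
8 7 -15
8 8 -16

Derivation:
Walk ring at distance 4 from (4, 8, -12):
Start at center + D4*4 = (0, 8, -8)
  hex 0: (0, 8, -8)
  hex 1: (1, 7, -8)
  hex 2: (2, 6, -8)
  hex 3: (3, 5, -8)
  hex 4: (4, 4, -8)
  hex 5: (5, 4, -9)
  hex 6: (6, 4, -10)
  hex 7: (7, 4, -11)
  hex 8: (8, 4, -12)
  hex 9: (8, 5, -13)
  hex 10: (8, 6, -14)
  hex 11: (8, 7, -15)
  hex 12: (8, 8, -16)
  hex 13: (7, 9, -16)
  hex 14: (6, 10, -16)
  hex 15: (5, 11, -16)
  hex 16: (4, 12, -16)
  hex 17: (3, 12, -15)
  hex 18: (2, 12, -14)
  hex 19: (1, 12, -13)
  hex 20: (0, 12, -12)
  hex 21: (0, 11, -11)
  hex 22: (0, 10, -10)
  hex 23: (0, 9, -9)
Sorted: 24 hexes.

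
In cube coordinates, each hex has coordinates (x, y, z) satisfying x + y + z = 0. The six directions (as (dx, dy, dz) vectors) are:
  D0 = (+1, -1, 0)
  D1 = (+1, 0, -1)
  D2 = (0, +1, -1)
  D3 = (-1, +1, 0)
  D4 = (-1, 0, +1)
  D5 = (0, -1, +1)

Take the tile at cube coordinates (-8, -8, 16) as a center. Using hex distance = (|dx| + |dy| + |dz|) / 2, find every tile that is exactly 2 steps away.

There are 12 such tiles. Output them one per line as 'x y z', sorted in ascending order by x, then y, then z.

Walk ring at distance 2 from (-8, -8, 16):
Start at center + D4*2 = (-10, -8, 18)
  hex 0: (-10, -8, 18)
  hex 1: (-9, -9, 18)
  hex 2: (-8, -10, 18)
  hex 3: (-7, -10, 17)
  hex 4: (-6, -10, 16)
  hex 5: (-6, -9, 15)
  hex 6: (-6, -8, 14)
  hex 7: (-7, -7, 14)
  hex 8: (-8, -6, 14)
  hex 9: (-9, -6, 15)
  hex 10: (-10, -6, 16)
  hex 11: (-10, -7, 17)
Sorted: 12 hexes.

Answer: -10 -8 18
-10 -7 17
-10 -6 16
-9 -9 18
-9 -6 15
-8 -10 18
-8 -6 14
-7 -10 17
-7 -7 14
-6 -10 16
-6 -9 15
-6 -8 14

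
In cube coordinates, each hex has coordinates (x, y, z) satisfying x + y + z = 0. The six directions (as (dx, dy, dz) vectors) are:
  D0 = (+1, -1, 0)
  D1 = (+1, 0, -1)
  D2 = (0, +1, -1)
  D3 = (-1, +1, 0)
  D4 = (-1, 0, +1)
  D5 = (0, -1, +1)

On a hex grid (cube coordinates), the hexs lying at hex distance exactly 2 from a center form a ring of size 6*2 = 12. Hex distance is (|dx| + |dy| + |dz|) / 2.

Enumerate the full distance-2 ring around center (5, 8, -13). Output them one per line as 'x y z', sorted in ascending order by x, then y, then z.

Answer: 3 8 -11
3 9 -12
3 10 -13
4 7 -11
4 10 -14
5 6 -11
5 10 -15
6 6 -12
6 9 -15
7 6 -13
7 7 -14
7 8 -15

Derivation:
Walk ring at distance 2 from (5, 8, -13):
Start at center + D4*2 = (3, 8, -11)
  hex 0: (3, 8, -11)
  hex 1: (4, 7, -11)
  hex 2: (5, 6, -11)
  hex 3: (6, 6, -12)
  hex 4: (7, 6, -13)
  hex 5: (7, 7, -14)
  hex 6: (7, 8, -15)
  hex 7: (6, 9, -15)
  hex 8: (5, 10, -15)
  hex 9: (4, 10, -14)
  hex 10: (3, 10, -13)
  hex 11: (3, 9, -12)
Sorted: 12 hexes.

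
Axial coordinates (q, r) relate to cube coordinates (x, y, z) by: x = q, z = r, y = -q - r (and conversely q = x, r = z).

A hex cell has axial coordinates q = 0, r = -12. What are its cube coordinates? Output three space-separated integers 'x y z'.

x = q = 0
z = r = -12
y = -x - z = -(0) - (-12) = 12

Answer: 0 12 -12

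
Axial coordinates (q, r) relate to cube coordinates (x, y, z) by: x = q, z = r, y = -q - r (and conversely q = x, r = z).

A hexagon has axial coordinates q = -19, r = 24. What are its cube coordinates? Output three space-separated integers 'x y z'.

Answer: -19 -5 24

Derivation:
x = q = -19
z = r = 24
y = -x - z = -(-19) - (24) = -5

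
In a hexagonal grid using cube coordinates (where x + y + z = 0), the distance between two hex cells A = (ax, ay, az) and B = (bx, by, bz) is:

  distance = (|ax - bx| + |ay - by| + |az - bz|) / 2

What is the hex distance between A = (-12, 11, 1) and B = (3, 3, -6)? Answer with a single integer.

Answer: 15

Derivation:
|ax - bx| = |-12 - 3| = 15
|ay - by| = |11 - 3| = 8
|az - bz| = |1 - (-6)| = 7
distance = (15 + 8 + 7) / 2 = 30 / 2 = 15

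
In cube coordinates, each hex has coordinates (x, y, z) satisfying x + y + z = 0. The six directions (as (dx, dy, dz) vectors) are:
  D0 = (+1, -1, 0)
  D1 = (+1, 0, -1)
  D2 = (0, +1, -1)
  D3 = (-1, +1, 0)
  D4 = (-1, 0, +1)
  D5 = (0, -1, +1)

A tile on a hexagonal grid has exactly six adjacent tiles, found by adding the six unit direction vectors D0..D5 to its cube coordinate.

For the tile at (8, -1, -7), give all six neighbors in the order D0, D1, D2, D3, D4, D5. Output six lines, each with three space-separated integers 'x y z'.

Center: (8, -1, -7). Add each direction:
  D0: (8, -1, -7) + (1, -1, 0) = (9, -2, -7)
  D1: (8, -1, -7) + (1, 0, -1) = (9, -1, -8)
  D2: (8, -1, -7) + (0, 1, -1) = (8, 0, -8)
  D3: (8, -1, -7) + (-1, 1, 0) = (7, 0, -7)
  D4: (8, -1, -7) + (-1, 0, 1) = (7, -1, -6)
  D5: (8, -1, -7) + (0, -1, 1) = (8, -2, -6)

Answer: 9 -2 -7
9 -1 -8
8 0 -8
7 0 -7
7 -1 -6
8 -2 -6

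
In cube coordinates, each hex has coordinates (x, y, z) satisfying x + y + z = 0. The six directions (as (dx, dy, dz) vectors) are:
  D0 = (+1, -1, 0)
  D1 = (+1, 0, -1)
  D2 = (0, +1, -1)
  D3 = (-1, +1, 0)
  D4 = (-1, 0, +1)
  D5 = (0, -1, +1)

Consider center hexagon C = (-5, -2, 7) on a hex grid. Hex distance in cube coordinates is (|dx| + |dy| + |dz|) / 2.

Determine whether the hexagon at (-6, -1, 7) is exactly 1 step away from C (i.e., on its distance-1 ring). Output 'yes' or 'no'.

Answer: yes

Derivation:
|px - cx| = |-6 - (-5)| = 1
|py - cy| = |-1 - (-2)| = 1
|pz - cz| = |7 - 7| = 0
distance = (1+1+0)/2 = 2/2 = 1
radius = 1; distance == radius -> yes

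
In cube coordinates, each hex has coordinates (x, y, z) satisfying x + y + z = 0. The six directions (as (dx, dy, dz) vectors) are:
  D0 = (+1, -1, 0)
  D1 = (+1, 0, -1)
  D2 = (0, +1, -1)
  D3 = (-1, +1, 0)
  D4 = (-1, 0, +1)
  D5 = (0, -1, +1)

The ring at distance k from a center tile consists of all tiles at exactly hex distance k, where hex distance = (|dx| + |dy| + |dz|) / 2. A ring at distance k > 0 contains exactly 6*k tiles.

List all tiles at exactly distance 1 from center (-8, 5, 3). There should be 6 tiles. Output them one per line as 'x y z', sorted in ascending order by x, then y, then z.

Answer: -9 5 4
-9 6 3
-8 4 4
-8 6 2
-7 4 3
-7 5 2

Derivation:
Walk ring at distance 1 from (-8, 5, 3):
Start at center + D4*1 = (-9, 5, 4)
  hex 0: (-9, 5, 4)
  hex 1: (-8, 4, 4)
  hex 2: (-7, 4, 3)
  hex 3: (-7, 5, 2)
  hex 4: (-8, 6, 2)
  hex 5: (-9, 6, 3)
Sorted: 6 hexes.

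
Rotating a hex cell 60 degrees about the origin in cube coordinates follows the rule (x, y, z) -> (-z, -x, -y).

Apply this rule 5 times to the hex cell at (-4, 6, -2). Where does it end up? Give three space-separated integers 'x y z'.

Start: (-4, 6, -2)
Step 1: (-4, 6, -2) -> (-(-2), -(-4), -(6)) = (2, 4, -6)
Step 2: (2, 4, -6) -> (-(-6), -(2), -(4)) = (6, -2, -4)
Step 3: (6, -2, -4) -> (-(-4), -(6), -(-2)) = (4, -6, 2)
Step 4: (4, -6, 2) -> (-(2), -(4), -(-6)) = (-2, -4, 6)
Step 5: (-2, -4, 6) -> (-(6), -(-2), -(-4)) = (-6, 2, 4)

Answer: -6 2 4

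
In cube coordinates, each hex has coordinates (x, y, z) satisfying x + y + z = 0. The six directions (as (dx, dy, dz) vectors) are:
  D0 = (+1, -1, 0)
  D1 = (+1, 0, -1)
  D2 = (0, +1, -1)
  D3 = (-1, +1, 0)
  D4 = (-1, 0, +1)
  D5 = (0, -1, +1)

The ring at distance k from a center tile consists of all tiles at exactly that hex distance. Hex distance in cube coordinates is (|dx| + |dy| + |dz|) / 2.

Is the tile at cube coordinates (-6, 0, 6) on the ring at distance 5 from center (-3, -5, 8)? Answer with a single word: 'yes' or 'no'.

Answer: yes

Derivation:
|px - cx| = |-6 - (-3)| = 3
|py - cy| = |0 - (-5)| = 5
|pz - cz| = |6 - 8| = 2
distance = (3+5+2)/2 = 10/2 = 5
radius = 5; distance == radius -> yes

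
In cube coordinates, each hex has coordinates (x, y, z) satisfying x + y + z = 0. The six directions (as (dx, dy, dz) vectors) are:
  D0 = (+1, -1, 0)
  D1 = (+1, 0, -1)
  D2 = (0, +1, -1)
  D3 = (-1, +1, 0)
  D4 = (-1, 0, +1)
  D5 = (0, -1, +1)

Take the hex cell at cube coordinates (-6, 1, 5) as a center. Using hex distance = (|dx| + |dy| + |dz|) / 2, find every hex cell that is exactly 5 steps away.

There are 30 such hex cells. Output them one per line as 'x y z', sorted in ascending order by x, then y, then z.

Answer: -11 1 10
-11 2 9
-11 3 8
-11 4 7
-11 5 6
-11 6 5
-10 0 10
-10 6 4
-9 -1 10
-9 6 3
-8 -2 10
-8 6 2
-7 -3 10
-7 6 1
-6 -4 10
-6 6 0
-5 -4 9
-5 5 0
-4 -4 8
-4 4 0
-3 -4 7
-3 3 0
-2 -4 6
-2 2 0
-1 -4 5
-1 -3 4
-1 -2 3
-1 -1 2
-1 0 1
-1 1 0

Derivation:
Walk ring at distance 5 from (-6, 1, 5):
Start at center + D4*5 = (-11, 1, 10)
  hex 0: (-11, 1, 10)
  hex 1: (-10, 0, 10)
  hex 2: (-9, -1, 10)
  hex 3: (-8, -2, 10)
  hex 4: (-7, -3, 10)
  hex 5: (-6, -4, 10)
  hex 6: (-5, -4, 9)
  hex 7: (-4, -4, 8)
  hex 8: (-3, -4, 7)
  hex 9: (-2, -4, 6)
  hex 10: (-1, -4, 5)
  hex 11: (-1, -3, 4)
  hex 12: (-1, -2, 3)
  hex 13: (-1, -1, 2)
  hex 14: (-1, 0, 1)
  hex 15: (-1, 1, 0)
  hex 16: (-2, 2, 0)
  hex 17: (-3, 3, 0)
  hex 18: (-4, 4, 0)
  hex 19: (-5, 5, 0)
  hex 20: (-6, 6, 0)
  hex 21: (-7, 6, 1)
  hex 22: (-8, 6, 2)
  hex 23: (-9, 6, 3)
  hex 24: (-10, 6, 4)
  hex 25: (-11, 6, 5)
  hex 26: (-11, 5, 6)
  hex 27: (-11, 4, 7)
  hex 28: (-11, 3, 8)
  hex 29: (-11, 2, 9)
Sorted: 30 hexes.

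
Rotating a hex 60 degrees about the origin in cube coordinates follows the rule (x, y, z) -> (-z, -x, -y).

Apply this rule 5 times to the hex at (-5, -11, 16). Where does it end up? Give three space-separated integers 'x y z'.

Start: (-5, -11, 16)
Step 1: (-5, -11, 16) -> (-(16), -(-5), -(-11)) = (-16, 5, 11)
Step 2: (-16, 5, 11) -> (-(11), -(-16), -(5)) = (-11, 16, -5)
Step 3: (-11, 16, -5) -> (-(-5), -(-11), -(16)) = (5, 11, -16)
Step 4: (5, 11, -16) -> (-(-16), -(5), -(11)) = (16, -5, -11)
Step 5: (16, -5, -11) -> (-(-11), -(16), -(-5)) = (11, -16, 5)

Answer: 11 -16 5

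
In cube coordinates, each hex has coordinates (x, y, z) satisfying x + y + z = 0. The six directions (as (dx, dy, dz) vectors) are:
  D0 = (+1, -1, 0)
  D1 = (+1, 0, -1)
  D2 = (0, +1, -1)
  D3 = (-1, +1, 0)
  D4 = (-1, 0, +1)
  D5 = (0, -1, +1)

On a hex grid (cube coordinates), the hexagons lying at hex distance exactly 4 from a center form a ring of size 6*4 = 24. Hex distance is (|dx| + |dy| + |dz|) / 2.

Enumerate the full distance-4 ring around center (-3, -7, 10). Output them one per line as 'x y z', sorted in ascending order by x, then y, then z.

Walk ring at distance 4 from (-3, -7, 10):
Start at center + D4*4 = (-7, -7, 14)
  hex 0: (-7, -7, 14)
  hex 1: (-6, -8, 14)
  hex 2: (-5, -9, 14)
  hex 3: (-4, -10, 14)
  hex 4: (-3, -11, 14)
  hex 5: (-2, -11, 13)
  hex 6: (-1, -11, 12)
  hex 7: (0, -11, 11)
  hex 8: (1, -11, 10)
  hex 9: (1, -10, 9)
  hex 10: (1, -9, 8)
  hex 11: (1, -8, 7)
  hex 12: (1, -7, 6)
  hex 13: (0, -6, 6)
  hex 14: (-1, -5, 6)
  hex 15: (-2, -4, 6)
  hex 16: (-3, -3, 6)
  hex 17: (-4, -3, 7)
  hex 18: (-5, -3, 8)
  hex 19: (-6, -3, 9)
  hex 20: (-7, -3, 10)
  hex 21: (-7, -4, 11)
  hex 22: (-7, -5, 12)
  hex 23: (-7, -6, 13)
Sorted: 24 hexes.

Answer: -7 -7 14
-7 -6 13
-7 -5 12
-7 -4 11
-7 -3 10
-6 -8 14
-6 -3 9
-5 -9 14
-5 -3 8
-4 -10 14
-4 -3 7
-3 -11 14
-3 -3 6
-2 -11 13
-2 -4 6
-1 -11 12
-1 -5 6
0 -11 11
0 -6 6
1 -11 10
1 -10 9
1 -9 8
1 -8 7
1 -7 6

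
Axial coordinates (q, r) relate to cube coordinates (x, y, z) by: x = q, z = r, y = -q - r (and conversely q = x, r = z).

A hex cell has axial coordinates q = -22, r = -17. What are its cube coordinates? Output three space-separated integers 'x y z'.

x = q = -22
z = r = -17
y = -x - z = -(-22) - (-17) = 39

Answer: -22 39 -17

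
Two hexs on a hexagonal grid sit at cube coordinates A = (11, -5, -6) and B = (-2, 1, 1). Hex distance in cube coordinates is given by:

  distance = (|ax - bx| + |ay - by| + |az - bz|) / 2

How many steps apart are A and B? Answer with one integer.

Answer: 13

Derivation:
|ax - bx| = |11 - (-2)| = 13
|ay - by| = |-5 - 1| = 6
|az - bz| = |-6 - 1| = 7
distance = (13 + 6 + 7) / 2 = 26 / 2 = 13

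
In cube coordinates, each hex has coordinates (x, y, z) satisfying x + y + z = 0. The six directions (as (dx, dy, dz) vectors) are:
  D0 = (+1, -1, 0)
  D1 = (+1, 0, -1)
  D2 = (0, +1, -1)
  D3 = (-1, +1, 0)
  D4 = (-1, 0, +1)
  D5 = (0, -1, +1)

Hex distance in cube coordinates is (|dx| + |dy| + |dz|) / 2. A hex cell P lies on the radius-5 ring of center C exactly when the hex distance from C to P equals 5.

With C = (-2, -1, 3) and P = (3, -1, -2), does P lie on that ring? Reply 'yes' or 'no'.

|px - cx| = |3 - (-2)| = 5
|py - cy| = |-1 - (-1)| = 0
|pz - cz| = |-2 - 3| = 5
distance = (5+0+5)/2 = 10/2 = 5
radius = 5; distance == radius -> yes

Answer: yes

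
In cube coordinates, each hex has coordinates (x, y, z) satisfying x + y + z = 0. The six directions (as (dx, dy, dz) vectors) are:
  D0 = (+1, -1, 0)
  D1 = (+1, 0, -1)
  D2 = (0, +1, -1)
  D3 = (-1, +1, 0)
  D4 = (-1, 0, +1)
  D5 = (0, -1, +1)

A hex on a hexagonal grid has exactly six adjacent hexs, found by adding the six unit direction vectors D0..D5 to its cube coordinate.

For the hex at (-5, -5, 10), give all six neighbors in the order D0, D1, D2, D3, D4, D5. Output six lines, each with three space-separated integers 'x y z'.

Center: (-5, -5, 10). Add each direction:
  D0: (-5, -5, 10) + (1, -1, 0) = (-4, -6, 10)
  D1: (-5, -5, 10) + (1, 0, -1) = (-4, -5, 9)
  D2: (-5, -5, 10) + (0, 1, -1) = (-5, -4, 9)
  D3: (-5, -5, 10) + (-1, 1, 0) = (-6, -4, 10)
  D4: (-5, -5, 10) + (-1, 0, 1) = (-6, -5, 11)
  D5: (-5, -5, 10) + (0, -1, 1) = (-5, -6, 11)

Answer: -4 -6 10
-4 -5 9
-5 -4 9
-6 -4 10
-6 -5 11
-5 -6 11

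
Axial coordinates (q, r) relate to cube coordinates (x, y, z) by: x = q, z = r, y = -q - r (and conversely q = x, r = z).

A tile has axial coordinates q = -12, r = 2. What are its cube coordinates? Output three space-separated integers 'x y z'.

x = q = -12
z = r = 2
y = -x - z = -(-12) - (2) = 10

Answer: -12 10 2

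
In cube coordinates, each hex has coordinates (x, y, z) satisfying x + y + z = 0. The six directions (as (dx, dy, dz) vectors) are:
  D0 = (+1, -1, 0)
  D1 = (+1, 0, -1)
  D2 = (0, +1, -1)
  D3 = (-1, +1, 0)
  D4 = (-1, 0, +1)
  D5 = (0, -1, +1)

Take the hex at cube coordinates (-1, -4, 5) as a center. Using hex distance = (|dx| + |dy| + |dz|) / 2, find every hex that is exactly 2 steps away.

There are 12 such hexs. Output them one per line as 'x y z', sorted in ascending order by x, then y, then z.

Walk ring at distance 2 from (-1, -4, 5):
Start at center + D4*2 = (-3, -4, 7)
  hex 0: (-3, -4, 7)
  hex 1: (-2, -5, 7)
  hex 2: (-1, -6, 7)
  hex 3: (0, -6, 6)
  hex 4: (1, -6, 5)
  hex 5: (1, -5, 4)
  hex 6: (1, -4, 3)
  hex 7: (0, -3, 3)
  hex 8: (-1, -2, 3)
  hex 9: (-2, -2, 4)
  hex 10: (-3, -2, 5)
  hex 11: (-3, -3, 6)
Sorted: 12 hexes.

Answer: -3 -4 7
-3 -3 6
-3 -2 5
-2 -5 7
-2 -2 4
-1 -6 7
-1 -2 3
0 -6 6
0 -3 3
1 -6 5
1 -5 4
1 -4 3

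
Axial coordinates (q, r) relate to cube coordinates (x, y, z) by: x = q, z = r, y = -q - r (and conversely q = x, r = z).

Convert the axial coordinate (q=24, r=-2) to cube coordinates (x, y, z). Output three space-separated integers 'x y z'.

x = q = 24
z = r = -2
y = -x - z = -(24) - (-2) = -22

Answer: 24 -22 -2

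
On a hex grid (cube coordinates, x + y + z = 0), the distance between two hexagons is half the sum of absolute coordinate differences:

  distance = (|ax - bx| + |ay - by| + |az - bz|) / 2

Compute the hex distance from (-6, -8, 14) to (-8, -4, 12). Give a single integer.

|ax - bx| = |-6 - (-8)| = 2
|ay - by| = |-8 - (-4)| = 4
|az - bz| = |14 - 12| = 2
distance = (2 + 4 + 2) / 2 = 8 / 2 = 4

Answer: 4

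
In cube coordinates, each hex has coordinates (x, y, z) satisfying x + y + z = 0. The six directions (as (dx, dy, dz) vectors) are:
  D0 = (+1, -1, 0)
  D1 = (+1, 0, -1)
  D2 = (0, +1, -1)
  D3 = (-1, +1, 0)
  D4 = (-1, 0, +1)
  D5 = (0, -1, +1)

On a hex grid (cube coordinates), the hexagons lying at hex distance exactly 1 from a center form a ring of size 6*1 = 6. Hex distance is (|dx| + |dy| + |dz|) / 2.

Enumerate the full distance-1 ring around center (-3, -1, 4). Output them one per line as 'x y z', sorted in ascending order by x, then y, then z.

Answer: -4 -1 5
-4 0 4
-3 -2 5
-3 0 3
-2 -2 4
-2 -1 3

Derivation:
Walk ring at distance 1 from (-3, -1, 4):
Start at center + D4*1 = (-4, -1, 5)
  hex 0: (-4, -1, 5)
  hex 1: (-3, -2, 5)
  hex 2: (-2, -2, 4)
  hex 3: (-2, -1, 3)
  hex 4: (-3, 0, 3)
  hex 5: (-4, 0, 4)
Sorted: 6 hexes.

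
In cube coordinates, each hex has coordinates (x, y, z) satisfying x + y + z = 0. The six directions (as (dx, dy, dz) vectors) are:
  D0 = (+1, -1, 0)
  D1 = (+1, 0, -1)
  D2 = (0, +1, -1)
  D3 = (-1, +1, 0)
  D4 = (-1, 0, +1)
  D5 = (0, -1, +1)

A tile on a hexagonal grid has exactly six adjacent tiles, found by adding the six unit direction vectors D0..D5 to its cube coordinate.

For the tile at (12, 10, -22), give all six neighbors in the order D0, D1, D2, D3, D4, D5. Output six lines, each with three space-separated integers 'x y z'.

Answer: 13 9 -22
13 10 -23
12 11 -23
11 11 -22
11 10 -21
12 9 -21

Derivation:
Center: (12, 10, -22). Add each direction:
  D0: (12, 10, -22) + (1, -1, 0) = (13, 9, -22)
  D1: (12, 10, -22) + (1, 0, -1) = (13, 10, -23)
  D2: (12, 10, -22) + (0, 1, -1) = (12, 11, -23)
  D3: (12, 10, -22) + (-1, 1, 0) = (11, 11, -22)
  D4: (12, 10, -22) + (-1, 0, 1) = (11, 10, -21)
  D5: (12, 10, -22) + (0, -1, 1) = (12, 9, -21)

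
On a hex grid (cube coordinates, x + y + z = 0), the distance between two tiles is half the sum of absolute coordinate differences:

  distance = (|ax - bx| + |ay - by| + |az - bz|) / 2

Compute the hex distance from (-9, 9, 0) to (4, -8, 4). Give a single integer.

|ax - bx| = |-9 - 4| = 13
|ay - by| = |9 - (-8)| = 17
|az - bz| = |0 - 4| = 4
distance = (13 + 17 + 4) / 2 = 34 / 2 = 17

Answer: 17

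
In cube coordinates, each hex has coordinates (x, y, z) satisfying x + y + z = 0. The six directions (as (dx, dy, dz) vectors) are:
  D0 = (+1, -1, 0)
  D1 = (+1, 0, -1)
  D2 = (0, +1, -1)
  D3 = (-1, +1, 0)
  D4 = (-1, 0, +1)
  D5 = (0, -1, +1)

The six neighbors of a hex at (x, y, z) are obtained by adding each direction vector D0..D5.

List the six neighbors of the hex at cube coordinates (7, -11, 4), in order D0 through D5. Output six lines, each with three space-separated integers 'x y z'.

Answer: 8 -12 4
8 -11 3
7 -10 3
6 -10 4
6 -11 5
7 -12 5

Derivation:
Center: (7, -11, 4). Add each direction:
  D0: (7, -11, 4) + (1, -1, 0) = (8, -12, 4)
  D1: (7, -11, 4) + (1, 0, -1) = (8, -11, 3)
  D2: (7, -11, 4) + (0, 1, -1) = (7, -10, 3)
  D3: (7, -11, 4) + (-1, 1, 0) = (6, -10, 4)
  D4: (7, -11, 4) + (-1, 0, 1) = (6, -11, 5)
  D5: (7, -11, 4) + (0, -1, 1) = (7, -12, 5)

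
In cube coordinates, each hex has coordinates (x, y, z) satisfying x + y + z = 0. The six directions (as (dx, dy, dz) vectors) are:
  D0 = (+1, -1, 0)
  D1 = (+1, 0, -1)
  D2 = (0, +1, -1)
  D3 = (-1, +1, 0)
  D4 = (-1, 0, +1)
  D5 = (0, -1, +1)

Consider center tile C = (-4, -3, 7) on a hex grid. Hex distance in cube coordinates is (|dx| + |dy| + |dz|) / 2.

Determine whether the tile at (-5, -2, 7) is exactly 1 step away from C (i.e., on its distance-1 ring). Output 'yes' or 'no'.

Answer: yes

Derivation:
|px - cx| = |-5 - (-4)| = 1
|py - cy| = |-2 - (-3)| = 1
|pz - cz| = |7 - 7| = 0
distance = (1+1+0)/2 = 2/2 = 1
radius = 1; distance == radius -> yes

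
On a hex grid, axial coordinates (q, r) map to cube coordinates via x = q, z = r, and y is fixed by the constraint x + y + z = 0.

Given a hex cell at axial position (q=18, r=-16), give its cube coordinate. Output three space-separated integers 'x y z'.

Answer: 18 -2 -16

Derivation:
x = q = 18
z = r = -16
y = -x - z = -(18) - (-16) = -2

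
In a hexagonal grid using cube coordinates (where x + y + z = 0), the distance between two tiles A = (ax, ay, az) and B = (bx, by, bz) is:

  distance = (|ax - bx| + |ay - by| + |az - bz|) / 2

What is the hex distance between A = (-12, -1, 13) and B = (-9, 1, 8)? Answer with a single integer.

Answer: 5

Derivation:
|ax - bx| = |-12 - (-9)| = 3
|ay - by| = |-1 - 1| = 2
|az - bz| = |13 - 8| = 5
distance = (3 + 2 + 5) / 2 = 10 / 2 = 5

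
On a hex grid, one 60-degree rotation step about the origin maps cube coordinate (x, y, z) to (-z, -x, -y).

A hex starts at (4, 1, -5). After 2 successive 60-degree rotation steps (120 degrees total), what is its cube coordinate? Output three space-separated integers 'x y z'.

Answer: 1 -5 4

Derivation:
Start: (4, 1, -5)
Step 1: (4, 1, -5) -> (-(-5), -(4), -(1)) = (5, -4, -1)
Step 2: (5, -4, -1) -> (-(-1), -(5), -(-4)) = (1, -5, 4)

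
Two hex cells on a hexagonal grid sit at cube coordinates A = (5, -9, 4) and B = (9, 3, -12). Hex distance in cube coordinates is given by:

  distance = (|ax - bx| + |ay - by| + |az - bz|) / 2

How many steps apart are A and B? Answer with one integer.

Answer: 16

Derivation:
|ax - bx| = |5 - 9| = 4
|ay - by| = |-9 - 3| = 12
|az - bz| = |4 - (-12)| = 16
distance = (4 + 12 + 16) / 2 = 32 / 2 = 16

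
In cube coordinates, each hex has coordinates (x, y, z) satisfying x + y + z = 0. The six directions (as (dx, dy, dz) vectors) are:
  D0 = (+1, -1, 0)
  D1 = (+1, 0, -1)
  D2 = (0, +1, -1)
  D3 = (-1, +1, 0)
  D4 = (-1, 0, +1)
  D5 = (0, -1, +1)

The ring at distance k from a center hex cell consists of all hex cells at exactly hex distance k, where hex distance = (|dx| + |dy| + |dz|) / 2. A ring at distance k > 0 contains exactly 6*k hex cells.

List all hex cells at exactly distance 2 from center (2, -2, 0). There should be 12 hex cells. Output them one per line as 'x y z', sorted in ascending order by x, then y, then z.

Walk ring at distance 2 from (2, -2, 0):
Start at center + D4*2 = (0, -2, 2)
  hex 0: (0, -2, 2)
  hex 1: (1, -3, 2)
  hex 2: (2, -4, 2)
  hex 3: (3, -4, 1)
  hex 4: (4, -4, 0)
  hex 5: (4, -3, -1)
  hex 6: (4, -2, -2)
  hex 7: (3, -1, -2)
  hex 8: (2, 0, -2)
  hex 9: (1, 0, -1)
  hex 10: (0, 0, 0)
  hex 11: (0, -1, 1)
Sorted: 12 hexes.

Answer: 0 -2 2
0 -1 1
0 0 0
1 -3 2
1 0 -1
2 -4 2
2 0 -2
3 -4 1
3 -1 -2
4 -4 0
4 -3 -1
4 -2 -2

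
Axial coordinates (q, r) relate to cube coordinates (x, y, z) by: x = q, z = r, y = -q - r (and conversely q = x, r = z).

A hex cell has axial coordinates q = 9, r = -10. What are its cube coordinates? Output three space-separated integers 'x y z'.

x = q = 9
z = r = -10
y = -x - z = -(9) - (-10) = 1

Answer: 9 1 -10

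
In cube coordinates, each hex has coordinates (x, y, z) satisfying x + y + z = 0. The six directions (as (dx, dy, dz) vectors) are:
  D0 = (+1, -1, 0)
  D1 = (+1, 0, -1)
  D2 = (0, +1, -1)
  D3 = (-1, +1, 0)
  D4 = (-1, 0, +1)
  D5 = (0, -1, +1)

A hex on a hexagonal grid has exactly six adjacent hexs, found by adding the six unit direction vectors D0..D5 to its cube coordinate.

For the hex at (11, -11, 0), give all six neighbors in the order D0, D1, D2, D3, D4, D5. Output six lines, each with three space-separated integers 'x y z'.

Center: (11, -11, 0). Add each direction:
  D0: (11, -11, 0) + (1, -1, 0) = (12, -12, 0)
  D1: (11, -11, 0) + (1, 0, -1) = (12, -11, -1)
  D2: (11, -11, 0) + (0, 1, -1) = (11, -10, -1)
  D3: (11, -11, 0) + (-1, 1, 0) = (10, -10, 0)
  D4: (11, -11, 0) + (-1, 0, 1) = (10, -11, 1)
  D5: (11, -11, 0) + (0, -1, 1) = (11, -12, 1)

Answer: 12 -12 0
12 -11 -1
11 -10 -1
10 -10 0
10 -11 1
11 -12 1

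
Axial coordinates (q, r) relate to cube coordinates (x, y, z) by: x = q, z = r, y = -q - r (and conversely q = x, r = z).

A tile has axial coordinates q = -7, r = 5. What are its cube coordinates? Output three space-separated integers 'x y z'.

Answer: -7 2 5

Derivation:
x = q = -7
z = r = 5
y = -x - z = -(-7) - (5) = 2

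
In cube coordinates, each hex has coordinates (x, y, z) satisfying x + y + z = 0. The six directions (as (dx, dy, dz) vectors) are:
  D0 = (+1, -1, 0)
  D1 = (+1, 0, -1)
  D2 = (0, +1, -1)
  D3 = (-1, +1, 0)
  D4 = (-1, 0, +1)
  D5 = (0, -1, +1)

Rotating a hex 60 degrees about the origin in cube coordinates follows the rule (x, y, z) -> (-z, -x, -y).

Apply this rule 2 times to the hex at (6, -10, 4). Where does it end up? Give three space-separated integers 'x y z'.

Answer: -10 4 6

Derivation:
Start: (6, -10, 4)
Step 1: (6, -10, 4) -> (-(4), -(6), -(-10)) = (-4, -6, 10)
Step 2: (-4, -6, 10) -> (-(10), -(-4), -(-6)) = (-10, 4, 6)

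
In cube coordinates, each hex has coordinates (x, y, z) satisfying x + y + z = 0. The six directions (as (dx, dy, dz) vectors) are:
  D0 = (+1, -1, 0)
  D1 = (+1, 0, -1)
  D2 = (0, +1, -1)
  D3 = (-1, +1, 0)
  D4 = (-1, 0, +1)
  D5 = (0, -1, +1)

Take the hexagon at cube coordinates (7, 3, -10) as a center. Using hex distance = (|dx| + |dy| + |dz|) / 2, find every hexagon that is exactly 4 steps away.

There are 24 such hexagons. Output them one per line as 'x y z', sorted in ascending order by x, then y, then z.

Walk ring at distance 4 from (7, 3, -10):
Start at center + D4*4 = (3, 3, -6)
  hex 0: (3, 3, -6)
  hex 1: (4, 2, -6)
  hex 2: (5, 1, -6)
  hex 3: (6, 0, -6)
  hex 4: (7, -1, -6)
  hex 5: (8, -1, -7)
  hex 6: (9, -1, -8)
  hex 7: (10, -1, -9)
  hex 8: (11, -1, -10)
  hex 9: (11, 0, -11)
  hex 10: (11, 1, -12)
  hex 11: (11, 2, -13)
  hex 12: (11, 3, -14)
  hex 13: (10, 4, -14)
  hex 14: (9, 5, -14)
  hex 15: (8, 6, -14)
  hex 16: (7, 7, -14)
  hex 17: (6, 7, -13)
  hex 18: (5, 7, -12)
  hex 19: (4, 7, -11)
  hex 20: (3, 7, -10)
  hex 21: (3, 6, -9)
  hex 22: (3, 5, -8)
  hex 23: (3, 4, -7)
Sorted: 24 hexes.

Answer: 3 3 -6
3 4 -7
3 5 -8
3 6 -9
3 7 -10
4 2 -6
4 7 -11
5 1 -6
5 7 -12
6 0 -6
6 7 -13
7 -1 -6
7 7 -14
8 -1 -7
8 6 -14
9 -1 -8
9 5 -14
10 -1 -9
10 4 -14
11 -1 -10
11 0 -11
11 1 -12
11 2 -13
11 3 -14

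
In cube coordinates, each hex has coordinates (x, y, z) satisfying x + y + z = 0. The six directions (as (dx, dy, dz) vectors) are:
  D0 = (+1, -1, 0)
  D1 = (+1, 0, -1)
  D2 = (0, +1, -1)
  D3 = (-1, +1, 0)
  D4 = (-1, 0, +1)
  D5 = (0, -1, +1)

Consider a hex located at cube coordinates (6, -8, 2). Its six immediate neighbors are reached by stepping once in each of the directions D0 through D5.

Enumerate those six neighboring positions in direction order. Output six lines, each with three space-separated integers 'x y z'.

Center: (6, -8, 2). Add each direction:
  D0: (6, -8, 2) + (1, -1, 0) = (7, -9, 2)
  D1: (6, -8, 2) + (1, 0, -1) = (7, -8, 1)
  D2: (6, -8, 2) + (0, 1, -1) = (6, -7, 1)
  D3: (6, -8, 2) + (-1, 1, 0) = (5, -7, 2)
  D4: (6, -8, 2) + (-1, 0, 1) = (5, -8, 3)
  D5: (6, -8, 2) + (0, -1, 1) = (6, -9, 3)

Answer: 7 -9 2
7 -8 1
6 -7 1
5 -7 2
5 -8 3
6 -9 3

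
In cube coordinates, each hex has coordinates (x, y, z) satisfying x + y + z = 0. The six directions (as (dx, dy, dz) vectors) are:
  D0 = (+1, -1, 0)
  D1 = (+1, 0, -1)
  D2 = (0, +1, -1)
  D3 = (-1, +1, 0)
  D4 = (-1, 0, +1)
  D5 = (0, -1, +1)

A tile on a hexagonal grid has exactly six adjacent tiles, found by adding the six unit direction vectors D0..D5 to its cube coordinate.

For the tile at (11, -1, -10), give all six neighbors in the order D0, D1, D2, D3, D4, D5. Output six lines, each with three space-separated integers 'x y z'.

Answer: 12 -2 -10
12 -1 -11
11 0 -11
10 0 -10
10 -1 -9
11 -2 -9

Derivation:
Center: (11, -1, -10). Add each direction:
  D0: (11, -1, -10) + (1, -1, 0) = (12, -2, -10)
  D1: (11, -1, -10) + (1, 0, -1) = (12, -1, -11)
  D2: (11, -1, -10) + (0, 1, -1) = (11, 0, -11)
  D3: (11, -1, -10) + (-1, 1, 0) = (10, 0, -10)
  D4: (11, -1, -10) + (-1, 0, 1) = (10, -1, -9)
  D5: (11, -1, -10) + (0, -1, 1) = (11, -2, -9)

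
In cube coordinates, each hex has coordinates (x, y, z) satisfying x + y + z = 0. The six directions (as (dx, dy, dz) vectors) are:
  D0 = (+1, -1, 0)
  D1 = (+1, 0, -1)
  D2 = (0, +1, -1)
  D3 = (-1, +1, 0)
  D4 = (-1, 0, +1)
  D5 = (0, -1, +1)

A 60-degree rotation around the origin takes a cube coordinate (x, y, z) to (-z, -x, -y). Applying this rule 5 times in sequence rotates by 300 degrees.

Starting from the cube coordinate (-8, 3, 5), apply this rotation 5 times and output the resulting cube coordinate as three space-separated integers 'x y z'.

Answer: -3 -5 8

Derivation:
Start: (-8, 3, 5)
Step 1: (-8, 3, 5) -> (-(5), -(-8), -(3)) = (-5, 8, -3)
Step 2: (-5, 8, -3) -> (-(-3), -(-5), -(8)) = (3, 5, -8)
Step 3: (3, 5, -8) -> (-(-8), -(3), -(5)) = (8, -3, -5)
Step 4: (8, -3, -5) -> (-(-5), -(8), -(-3)) = (5, -8, 3)
Step 5: (5, -8, 3) -> (-(3), -(5), -(-8)) = (-3, -5, 8)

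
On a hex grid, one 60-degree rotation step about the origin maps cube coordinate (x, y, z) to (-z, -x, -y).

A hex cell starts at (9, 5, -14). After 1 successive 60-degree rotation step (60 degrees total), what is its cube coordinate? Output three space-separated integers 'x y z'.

Answer: 14 -9 -5

Derivation:
Start: (9, 5, -14)
Step 1: (9, 5, -14) -> (-(-14), -(9), -(5)) = (14, -9, -5)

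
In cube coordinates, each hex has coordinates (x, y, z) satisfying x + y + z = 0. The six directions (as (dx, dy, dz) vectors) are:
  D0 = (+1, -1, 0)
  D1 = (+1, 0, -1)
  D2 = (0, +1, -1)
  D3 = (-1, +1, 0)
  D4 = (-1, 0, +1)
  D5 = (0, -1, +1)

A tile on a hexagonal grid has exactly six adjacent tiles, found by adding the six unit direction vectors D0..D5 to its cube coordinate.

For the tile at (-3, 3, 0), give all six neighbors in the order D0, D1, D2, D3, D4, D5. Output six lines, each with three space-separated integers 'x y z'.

Answer: -2 2 0
-2 3 -1
-3 4 -1
-4 4 0
-4 3 1
-3 2 1

Derivation:
Center: (-3, 3, 0). Add each direction:
  D0: (-3, 3, 0) + (1, -1, 0) = (-2, 2, 0)
  D1: (-3, 3, 0) + (1, 0, -1) = (-2, 3, -1)
  D2: (-3, 3, 0) + (0, 1, -1) = (-3, 4, -1)
  D3: (-3, 3, 0) + (-1, 1, 0) = (-4, 4, 0)
  D4: (-3, 3, 0) + (-1, 0, 1) = (-4, 3, 1)
  D5: (-3, 3, 0) + (0, -1, 1) = (-3, 2, 1)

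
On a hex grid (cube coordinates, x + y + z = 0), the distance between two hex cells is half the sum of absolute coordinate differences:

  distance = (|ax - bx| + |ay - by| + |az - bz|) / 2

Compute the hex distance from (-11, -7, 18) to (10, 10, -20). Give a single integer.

|ax - bx| = |-11 - 10| = 21
|ay - by| = |-7 - 10| = 17
|az - bz| = |18 - (-20)| = 38
distance = (21 + 17 + 38) / 2 = 76 / 2 = 38

Answer: 38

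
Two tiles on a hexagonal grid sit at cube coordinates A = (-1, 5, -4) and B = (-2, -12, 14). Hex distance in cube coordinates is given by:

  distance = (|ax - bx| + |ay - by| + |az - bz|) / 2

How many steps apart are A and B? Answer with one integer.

|ax - bx| = |-1 - (-2)| = 1
|ay - by| = |5 - (-12)| = 17
|az - bz| = |-4 - 14| = 18
distance = (1 + 17 + 18) / 2 = 36 / 2 = 18

Answer: 18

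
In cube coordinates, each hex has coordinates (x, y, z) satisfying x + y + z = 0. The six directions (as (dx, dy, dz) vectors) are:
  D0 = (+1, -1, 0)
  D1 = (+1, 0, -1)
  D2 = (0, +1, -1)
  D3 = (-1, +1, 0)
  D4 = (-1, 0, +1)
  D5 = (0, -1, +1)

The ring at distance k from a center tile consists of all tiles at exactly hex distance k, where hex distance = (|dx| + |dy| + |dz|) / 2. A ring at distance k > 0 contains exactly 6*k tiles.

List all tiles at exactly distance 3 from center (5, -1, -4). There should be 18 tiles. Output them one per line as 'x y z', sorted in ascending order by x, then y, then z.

Answer: 2 -1 -1
2 0 -2
2 1 -3
2 2 -4
3 -2 -1
3 2 -5
4 -3 -1
4 2 -6
5 -4 -1
5 2 -7
6 -4 -2
6 1 -7
7 -4 -3
7 0 -7
8 -4 -4
8 -3 -5
8 -2 -6
8 -1 -7

Derivation:
Walk ring at distance 3 from (5, -1, -4):
Start at center + D4*3 = (2, -1, -1)
  hex 0: (2, -1, -1)
  hex 1: (3, -2, -1)
  hex 2: (4, -3, -1)
  hex 3: (5, -4, -1)
  hex 4: (6, -4, -2)
  hex 5: (7, -4, -3)
  hex 6: (8, -4, -4)
  hex 7: (8, -3, -5)
  hex 8: (8, -2, -6)
  hex 9: (8, -1, -7)
  hex 10: (7, 0, -7)
  hex 11: (6, 1, -7)
  hex 12: (5, 2, -7)
  hex 13: (4, 2, -6)
  hex 14: (3, 2, -5)
  hex 15: (2, 2, -4)
  hex 16: (2, 1, -3)
  hex 17: (2, 0, -2)
Sorted: 18 hexes.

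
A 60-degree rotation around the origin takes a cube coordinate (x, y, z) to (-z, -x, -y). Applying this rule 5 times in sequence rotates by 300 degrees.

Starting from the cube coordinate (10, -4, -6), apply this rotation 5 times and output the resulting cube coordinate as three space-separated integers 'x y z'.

Answer: 4 6 -10

Derivation:
Start: (10, -4, -6)
Step 1: (10, -4, -6) -> (-(-6), -(10), -(-4)) = (6, -10, 4)
Step 2: (6, -10, 4) -> (-(4), -(6), -(-10)) = (-4, -6, 10)
Step 3: (-4, -6, 10) -> (-(10), -(-4), -(-6)) = (-10, 4, 6)
Step 4: (-10, 4, 6) -> (-(6), -(-10), -(4)) = (-6, 10, -4)
Step 5: (-6, 10, -4) -> (-(-4), -(-6), -(10)) = (4, 6, -10)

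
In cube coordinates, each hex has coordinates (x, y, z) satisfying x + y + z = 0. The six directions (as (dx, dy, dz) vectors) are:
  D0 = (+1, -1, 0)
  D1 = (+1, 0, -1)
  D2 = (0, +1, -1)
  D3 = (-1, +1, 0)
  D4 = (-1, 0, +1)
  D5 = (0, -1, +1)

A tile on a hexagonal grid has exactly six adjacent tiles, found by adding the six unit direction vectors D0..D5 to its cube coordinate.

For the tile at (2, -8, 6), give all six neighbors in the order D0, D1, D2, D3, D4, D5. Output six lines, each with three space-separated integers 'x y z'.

Center: (2, -8, 6). Add each direction:
  D0: (2, -8, 6) + (1, -1, 0) = (3, -9, 6)
  D1: (2, -8, 6) + (1, 0, -1) = (3, -8, 5)
  D2: (2, -8, 6) + (0, 1, -1) = (2, -7, 5)
  D3: (2, -8, 6) + (-1, 1, 0) = (1, -7, 6)
  D4: (2, -8, 6) + (-1, 0, 1) = (1, -8, 7)
  D5: (2, -8, 6) + (0, -1, 1) = (2, -9, 7)

Answer: 3 -9 6
3 -8 5
2 -7 5
1 -7 6
1 -8 7
2 -9 7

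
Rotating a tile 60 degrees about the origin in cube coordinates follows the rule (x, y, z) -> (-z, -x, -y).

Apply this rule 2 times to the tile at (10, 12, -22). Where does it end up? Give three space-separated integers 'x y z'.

Answer: 12 -22 10

Derivation:
Start: (10, 12, -22)
Step 1: (10, 12, -22) -> (-(-22), -(10), -(12)) = (22, -10, -12)
Step 2: (22, -10, -12) -> (-(-12), -(22), -(-10)) = (12, -22, 10)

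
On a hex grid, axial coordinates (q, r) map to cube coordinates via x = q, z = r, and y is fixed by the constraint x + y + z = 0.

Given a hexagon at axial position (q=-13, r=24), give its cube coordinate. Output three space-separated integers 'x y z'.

Answer: -13 -11 24

Derivation:
x = q = -13
z = r = 24
y = -x - z = -(-13) - (24) = -11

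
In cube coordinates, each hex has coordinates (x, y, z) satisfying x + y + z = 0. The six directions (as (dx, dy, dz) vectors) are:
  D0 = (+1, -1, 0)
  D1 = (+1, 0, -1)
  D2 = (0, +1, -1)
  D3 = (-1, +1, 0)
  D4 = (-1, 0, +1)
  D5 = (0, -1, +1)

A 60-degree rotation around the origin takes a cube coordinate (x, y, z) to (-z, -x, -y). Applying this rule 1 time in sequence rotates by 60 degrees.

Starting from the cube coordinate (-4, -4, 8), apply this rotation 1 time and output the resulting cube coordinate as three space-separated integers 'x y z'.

Start: (-4, -4, 8)
Step 1: (-4, -4, 8) -> (-(8), -(-4), -(-4)) = (-8, 4, 4)

Answer: -8 4 4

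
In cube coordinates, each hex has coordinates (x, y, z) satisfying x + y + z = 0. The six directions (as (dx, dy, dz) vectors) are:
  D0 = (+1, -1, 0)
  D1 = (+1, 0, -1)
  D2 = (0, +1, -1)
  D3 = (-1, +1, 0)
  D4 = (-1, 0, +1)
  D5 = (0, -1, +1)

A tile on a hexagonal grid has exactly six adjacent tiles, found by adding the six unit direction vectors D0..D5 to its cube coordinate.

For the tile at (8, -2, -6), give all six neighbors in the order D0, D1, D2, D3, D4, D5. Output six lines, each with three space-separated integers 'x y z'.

Answer: 9 -3 -6
9 -2 -7
8 -1 -7
7 -1 -6
7 -2 -5
8 -3 -5

Derivation:
Center: (8, -2, -6). Add each direction:
  D0: (8, -2, -6) + (1, -1, 0) = (9, -3, -6)
  D1: (8, -2, -6) + (1, 0, -1) = (9, -2, -7)
  D2: (8, -2, -6) + (0, 1, -1) = (8, -1, -7)
  D3: (8, -2, -6) + (-1, 1, 0) = (7, -1, -6)
  D4: (8, -2, -6) + (-1, 0, 1) = (7, -2, -5)
  D5: (8, -2, -6) + (0, -1, 1) = (8, -3, -5)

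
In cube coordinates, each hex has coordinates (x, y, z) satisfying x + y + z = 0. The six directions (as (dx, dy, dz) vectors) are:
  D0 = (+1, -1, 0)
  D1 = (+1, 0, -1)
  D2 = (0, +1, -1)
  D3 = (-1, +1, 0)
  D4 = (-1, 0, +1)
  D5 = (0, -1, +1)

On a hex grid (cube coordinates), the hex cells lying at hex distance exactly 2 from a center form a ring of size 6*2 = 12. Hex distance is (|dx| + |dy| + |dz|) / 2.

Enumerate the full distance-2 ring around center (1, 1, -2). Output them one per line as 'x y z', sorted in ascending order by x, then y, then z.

Answer: -1 1 0
-1 2 -1
-1 3 -2
0 0 0
0 3 -3
1 -1 0
1 3 -4
2 -1 -1
2 2 -4
3 -1 -2
3 0 -3
3 1 -4

Derivation:
Walk ring at distance 2 from (1, 1, -2):
Start at center + D4*2 = (-1, 1, 0)
  hex 0: (-1, 1, 0)
  hex 1: (0, 0, 0)
  hex 2: (1, -1, 0)
  hex 3: (2, -1, -1)
  hex 4: (3, -1, -2)
  hex 5: (3, 0, -3)
  hex 6: (3, 1, -4)
  hex 7: (2, 2, -4)
  hex 8: (1, 3, -4)
  hex 9: (0, 3, -3)
  hex 10: (-1, 3, -2)
  hex 11: (-1, 2, -1)
Sorted: 12 hexes.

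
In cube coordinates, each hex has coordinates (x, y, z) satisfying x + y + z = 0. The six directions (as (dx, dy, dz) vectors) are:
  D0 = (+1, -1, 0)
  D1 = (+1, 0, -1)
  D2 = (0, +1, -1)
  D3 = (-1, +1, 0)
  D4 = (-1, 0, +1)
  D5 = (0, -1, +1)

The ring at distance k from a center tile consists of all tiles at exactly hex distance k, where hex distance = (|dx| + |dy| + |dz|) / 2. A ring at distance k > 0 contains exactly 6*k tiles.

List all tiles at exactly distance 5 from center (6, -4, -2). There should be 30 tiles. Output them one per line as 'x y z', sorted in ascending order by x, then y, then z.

Walk ring at distance 5 from (6, -4, -2):
Start at center + D4*5 = (1, -4, 3)
  hex 0: (1, -4, 3)
  hex 1: (2, -5, 3)
  hex 2: (3, -6, 3)
  hex 3: (4, -7, 3)
  hex 4: (5, -8, 3)
  hex 5: (6, -9, 3)
  hex 6: (7, -9, 2)
  hex 7: (8, -9, 1)
  hex 8: (9, -9, 0)
  hex 9: (10, -9, -1)
  hex 10: (11, -9, -2)
  hex 11: (11, -8, -3)
  hex 12: (11, -7, -4)
  hex 13: (11, -6, -5)
  hex 14: (11, -5, -6)
  hex 15: (11, -4, -7)
  hex 16: (10, -3, -7)
  hex 17: (9, -2, -7)
  hex 18: (8, -1, -7)
  hex 19: (7, 0, -7)
  hex 20: (6, 1, -7)
  hex 21: (5, 1, -6)
  hex 22: (4, 1, -5)
  hex 23: (3, 1, -4)
  hex 24: (2, 1, -3)
  hex 25: (1, 1, -2)
  hex 26: (1, 0, -1)
  hex 27: (1, -1, 0)
  hex 28: (1, -2, 1)
  hex 29: (1, -3, 2)
Sorted: 30 hexes.

Answer: 1 -4 3
1 -3 2
1 -2 1
1 -1 0
1 0 -1
1 1 -2
2 -5 3
2 1 -3
3 -6 3
3 1 -4
4 -7 3
4 1 -5
5 -8 3
5 1 -6
6 -9 3
6 1 -7
7 -9 2
7 0 -7
8 -9 1
8 -1 -7
9 -9 0
9 -2 -7
10 -9 -1
10 -3 -7
11 -9 -2
11 -8 -3
11 -7 -4
11 -6 -5
11 -5 -6
11 -4 -7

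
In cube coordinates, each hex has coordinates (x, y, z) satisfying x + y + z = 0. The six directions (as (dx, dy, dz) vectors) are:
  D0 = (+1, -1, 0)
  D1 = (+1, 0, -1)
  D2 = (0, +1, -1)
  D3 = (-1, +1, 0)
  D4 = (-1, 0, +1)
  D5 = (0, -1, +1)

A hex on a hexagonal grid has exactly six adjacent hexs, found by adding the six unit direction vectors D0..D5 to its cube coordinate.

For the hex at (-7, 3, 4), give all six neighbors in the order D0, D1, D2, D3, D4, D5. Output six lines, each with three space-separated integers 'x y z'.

Answer: -6 2 4
-6 3 3
-7 4 3
-8 4 4
-8 3 5
-7 2 5

Derivation:
Center: (-7, 3, 4). Add each direction:
  D0: (-7, 3, 4) + (1, -1, 0) = (-6, 2, 4)
  D1: (-7, 3, 4) + (1, 0, -1) = (-6, 3, 3)
  D2: (-7, 3, 4) + (0, 1, -1) = (-7, 4, 3)
  D3: (-7, 3, 4) + (-1, 1, 0) = (-8, 4, 4)
  D4: (-7, 3, 4) + (-1, 0, 1) = (-8, 3, 5)
  D5: (-7, 3, 4) + (0, -1, 1) = (-7, 2, 5)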